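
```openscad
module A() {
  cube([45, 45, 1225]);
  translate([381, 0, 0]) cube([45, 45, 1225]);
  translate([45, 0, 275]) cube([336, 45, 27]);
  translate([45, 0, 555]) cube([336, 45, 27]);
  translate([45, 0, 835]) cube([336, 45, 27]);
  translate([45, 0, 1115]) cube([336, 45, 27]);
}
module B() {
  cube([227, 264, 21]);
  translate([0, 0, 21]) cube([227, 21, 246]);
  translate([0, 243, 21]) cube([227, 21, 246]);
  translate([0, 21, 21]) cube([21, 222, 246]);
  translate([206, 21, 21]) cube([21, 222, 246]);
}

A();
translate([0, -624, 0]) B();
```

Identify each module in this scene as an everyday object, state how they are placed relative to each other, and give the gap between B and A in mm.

The open box's nearest face is 360 mm from the ladder's −y face.

A is a ladder. B is an open box. The open box is on the floor beside the ladder on its −y side. The gap between the open box and the ladder is 360 mm.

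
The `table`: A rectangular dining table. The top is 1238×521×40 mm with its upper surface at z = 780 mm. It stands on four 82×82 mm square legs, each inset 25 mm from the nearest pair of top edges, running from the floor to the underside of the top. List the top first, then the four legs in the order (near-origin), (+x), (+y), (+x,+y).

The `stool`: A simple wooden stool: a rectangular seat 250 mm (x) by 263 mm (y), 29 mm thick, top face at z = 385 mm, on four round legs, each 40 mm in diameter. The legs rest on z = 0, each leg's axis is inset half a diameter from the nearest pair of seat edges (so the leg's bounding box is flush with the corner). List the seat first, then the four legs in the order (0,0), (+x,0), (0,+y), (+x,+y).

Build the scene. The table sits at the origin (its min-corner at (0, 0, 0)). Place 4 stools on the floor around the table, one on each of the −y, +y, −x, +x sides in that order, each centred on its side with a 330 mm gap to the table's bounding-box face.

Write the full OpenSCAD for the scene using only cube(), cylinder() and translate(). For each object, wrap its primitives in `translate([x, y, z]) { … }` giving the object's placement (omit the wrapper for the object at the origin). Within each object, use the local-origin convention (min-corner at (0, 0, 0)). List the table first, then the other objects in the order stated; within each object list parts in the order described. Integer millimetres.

translate([0, 0, 740]) cube([1238, 521, 40]);
translate([25, 25, 0]) cube([82, 82, 740]);
translate([1131, 25, 0]) cube([82, 82, 740]);
translate([25, 414, 0]) cube([82, 82, 740]);
translate([1131, 414, 0]) cube([82, 82, 740]);
translate([494, -593, 0]) {
  translate([0, 0, 356]) cube([250, 263, 29]);
  translate([20, 20, 0]) cylinder(h = 356, r = 20);
  translate([230, 20, 0]) cylinder(h = 356, r = 20);
  translate([20, 243, 0]) cylinder(h = 356, r = 20);
  translate([230, 243, 0]) cylinder(h = 356, r = 20);
}
translate([494, 851, 0]) {
  translate([0, 0, 356]) cube([250, 263, 29]);
  translate([20, 20, 0]) cylinder(h = 356, r = 20);
  translate([230, 20, 0]) cylinder(h = 356, r = 20);
  translate([20, 243, 0]) cylinder(h = 356, r = 20);
  translate([230, 243, 0]) cylinder(h = 356, r = 20);
}
translate([-580, 129, 0]) {
  translate([0, 0, 356]) cube([250, 263, 29]);
  translate([20, 20, 0]) cylinder(h = 356, r = 20);
  translate([230, 20, 0]) cylinder(h = 356, r = 20);
  translate([20, 243, 0]) cylinder(h = 356, r = 20);
  translate([230, 243, 0]) cylinder(h = 356, r = 20);
}
translate([1568, 129, 0]) {
  translate([0, 0, 356]) cube([250, 263, 29]);
  translate([20, 20, 0]) cylinder(h = 356, r = 20);
  translate([230, 20, 0]) cylinder(h = 356, r = 20);
  translate([20, 243, 0]) cylinder(h = 356, r = 20);
  translate([230, 243, 0]) cylinder(h = 356, r = 20);
}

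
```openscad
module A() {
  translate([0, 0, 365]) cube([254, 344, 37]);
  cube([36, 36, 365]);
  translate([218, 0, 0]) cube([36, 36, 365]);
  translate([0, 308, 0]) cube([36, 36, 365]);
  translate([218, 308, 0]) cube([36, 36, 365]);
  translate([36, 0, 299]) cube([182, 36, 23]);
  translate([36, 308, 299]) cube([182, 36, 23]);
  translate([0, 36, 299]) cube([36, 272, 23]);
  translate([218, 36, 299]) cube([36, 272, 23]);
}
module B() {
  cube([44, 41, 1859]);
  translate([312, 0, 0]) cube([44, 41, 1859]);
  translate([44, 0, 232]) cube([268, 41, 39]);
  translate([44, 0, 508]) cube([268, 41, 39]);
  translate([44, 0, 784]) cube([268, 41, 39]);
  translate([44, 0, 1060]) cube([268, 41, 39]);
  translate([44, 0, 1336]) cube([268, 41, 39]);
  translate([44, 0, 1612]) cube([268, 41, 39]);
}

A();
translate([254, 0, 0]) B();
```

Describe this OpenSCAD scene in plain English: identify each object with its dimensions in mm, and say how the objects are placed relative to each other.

A is a simple wooden stool: a rectangular seat 254 mm (x) by 344 mm (y), 37 mm thick, top face at z = 402 mm, on four square legs, each 36×36 mm in cross-section. The legs rest on z = 0, each flush with a corner of the seat. Four stretchers, 36 mm wide and 23 mm tall, connect adjacent legs with their undersides at z = 299 mm, each running between the inner faces of the legs it joins and aligned with the legs' outer faces on the other axis.

B is a straight ladder. Two 44×41 mm vertical rails, 1859 mm tall, stand 356 mm apart (outside-to-outside) with their front faces coplanar on the −y side. 6 rungs, each 41 mm deep and 39 mm tall, span between the inner faces of the rails, front faces flush with the rails. The lowest rung's underside is at z = 232 mm and rungs are spaced 276 mm apart (underside to underside).

The ladder is against the stool's +x side, with their −y faces flush.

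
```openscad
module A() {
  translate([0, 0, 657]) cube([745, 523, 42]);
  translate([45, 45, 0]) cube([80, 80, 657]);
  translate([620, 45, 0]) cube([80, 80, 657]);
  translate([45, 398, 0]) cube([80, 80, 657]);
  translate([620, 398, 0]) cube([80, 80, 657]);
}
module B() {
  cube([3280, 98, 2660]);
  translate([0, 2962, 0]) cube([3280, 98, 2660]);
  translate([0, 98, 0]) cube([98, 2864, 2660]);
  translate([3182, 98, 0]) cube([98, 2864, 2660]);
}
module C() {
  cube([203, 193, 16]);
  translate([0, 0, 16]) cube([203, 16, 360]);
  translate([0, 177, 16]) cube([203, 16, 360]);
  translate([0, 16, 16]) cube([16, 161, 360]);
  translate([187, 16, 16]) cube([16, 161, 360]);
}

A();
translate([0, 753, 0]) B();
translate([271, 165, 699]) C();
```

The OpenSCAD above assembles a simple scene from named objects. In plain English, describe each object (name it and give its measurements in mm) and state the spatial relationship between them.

A is a table: top 745 mm (x) × 523 mm (y), 42 mm thick, upper face at z = 699 mm, on four 80×80 mm square legs, each inset 45 mm from the nearest pair of top edges, running from z = 0 to the bottom of the top.

B is the wall frame of a small rectangular building: four walls, each 2660 mm tall and 98 mm thick, enclosing a footprint 3280 mm (x) by 3060 mm (y) outside-to-outside, with no floor or roof. The front and back walls (the −y and +y sides) span the full width; the two side walls fit between them.

C is an open-topped rectangular box: outside dimensions 203×193×376 mm, with a uniform wall and base thickness of 16 mm. The base is a full 203×193 slab on the floor; four walls sit on top of the base. The front and back walls (the −y and +y sides) span the full width; the two side walls fit between them.

The house frame is on the floor beside the table on its +y side. The open box is on top of the table, centred.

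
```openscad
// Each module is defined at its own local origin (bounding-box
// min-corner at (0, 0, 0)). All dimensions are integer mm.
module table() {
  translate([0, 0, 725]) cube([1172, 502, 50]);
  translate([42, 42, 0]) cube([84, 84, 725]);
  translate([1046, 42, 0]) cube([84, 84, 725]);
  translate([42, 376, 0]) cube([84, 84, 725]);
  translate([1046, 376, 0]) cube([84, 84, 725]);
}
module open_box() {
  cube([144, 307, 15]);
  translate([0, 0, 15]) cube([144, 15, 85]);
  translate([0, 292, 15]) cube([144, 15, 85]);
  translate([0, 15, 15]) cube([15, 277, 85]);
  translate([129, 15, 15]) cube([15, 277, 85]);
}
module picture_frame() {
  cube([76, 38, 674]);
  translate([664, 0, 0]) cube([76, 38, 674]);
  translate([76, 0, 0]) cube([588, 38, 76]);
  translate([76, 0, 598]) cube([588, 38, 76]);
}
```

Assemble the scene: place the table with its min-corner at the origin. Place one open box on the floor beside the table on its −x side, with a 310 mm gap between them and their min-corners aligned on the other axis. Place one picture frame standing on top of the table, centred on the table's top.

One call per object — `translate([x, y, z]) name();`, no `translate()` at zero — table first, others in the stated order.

table();
translate([-454, 0, 0]) open_box();
translate([216, 232, 775]) picture_frame();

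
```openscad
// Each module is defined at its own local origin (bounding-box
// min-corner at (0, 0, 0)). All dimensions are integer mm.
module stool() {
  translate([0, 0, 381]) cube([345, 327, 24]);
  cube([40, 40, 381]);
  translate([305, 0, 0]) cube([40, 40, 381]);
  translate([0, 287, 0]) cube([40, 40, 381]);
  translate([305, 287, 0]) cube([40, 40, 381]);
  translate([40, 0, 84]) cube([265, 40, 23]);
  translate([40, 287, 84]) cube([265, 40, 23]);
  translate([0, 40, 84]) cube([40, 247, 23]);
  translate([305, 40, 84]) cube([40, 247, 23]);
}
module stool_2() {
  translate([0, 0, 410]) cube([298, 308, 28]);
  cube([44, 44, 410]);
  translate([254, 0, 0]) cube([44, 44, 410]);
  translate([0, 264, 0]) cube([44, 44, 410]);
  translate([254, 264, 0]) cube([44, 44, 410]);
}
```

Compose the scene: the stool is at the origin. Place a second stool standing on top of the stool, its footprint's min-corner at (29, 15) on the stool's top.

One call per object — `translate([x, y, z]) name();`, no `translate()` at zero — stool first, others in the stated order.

stool();
translate([29, 15, 405]) stool_2();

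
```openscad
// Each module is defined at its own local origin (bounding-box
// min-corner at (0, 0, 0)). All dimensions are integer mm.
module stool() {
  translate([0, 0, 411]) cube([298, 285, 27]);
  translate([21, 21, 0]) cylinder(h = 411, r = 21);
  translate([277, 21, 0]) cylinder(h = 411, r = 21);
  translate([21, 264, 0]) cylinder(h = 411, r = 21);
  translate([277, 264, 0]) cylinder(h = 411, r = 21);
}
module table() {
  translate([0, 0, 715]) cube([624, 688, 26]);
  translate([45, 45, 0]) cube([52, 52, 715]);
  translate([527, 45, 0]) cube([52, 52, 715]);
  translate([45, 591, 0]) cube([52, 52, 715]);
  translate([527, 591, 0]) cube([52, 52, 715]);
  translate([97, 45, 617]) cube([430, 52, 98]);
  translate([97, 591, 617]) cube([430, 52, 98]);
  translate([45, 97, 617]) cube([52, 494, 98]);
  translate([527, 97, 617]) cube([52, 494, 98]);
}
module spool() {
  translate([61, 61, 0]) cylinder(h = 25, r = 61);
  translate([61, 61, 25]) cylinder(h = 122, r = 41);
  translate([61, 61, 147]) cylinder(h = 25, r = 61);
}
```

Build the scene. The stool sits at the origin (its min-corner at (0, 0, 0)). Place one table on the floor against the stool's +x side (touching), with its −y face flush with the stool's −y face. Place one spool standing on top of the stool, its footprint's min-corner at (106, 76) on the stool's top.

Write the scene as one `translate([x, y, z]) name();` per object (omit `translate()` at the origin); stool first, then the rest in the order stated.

stool();
translate([298, 0, 0]) table();
translate([106, 76, 438]) spool();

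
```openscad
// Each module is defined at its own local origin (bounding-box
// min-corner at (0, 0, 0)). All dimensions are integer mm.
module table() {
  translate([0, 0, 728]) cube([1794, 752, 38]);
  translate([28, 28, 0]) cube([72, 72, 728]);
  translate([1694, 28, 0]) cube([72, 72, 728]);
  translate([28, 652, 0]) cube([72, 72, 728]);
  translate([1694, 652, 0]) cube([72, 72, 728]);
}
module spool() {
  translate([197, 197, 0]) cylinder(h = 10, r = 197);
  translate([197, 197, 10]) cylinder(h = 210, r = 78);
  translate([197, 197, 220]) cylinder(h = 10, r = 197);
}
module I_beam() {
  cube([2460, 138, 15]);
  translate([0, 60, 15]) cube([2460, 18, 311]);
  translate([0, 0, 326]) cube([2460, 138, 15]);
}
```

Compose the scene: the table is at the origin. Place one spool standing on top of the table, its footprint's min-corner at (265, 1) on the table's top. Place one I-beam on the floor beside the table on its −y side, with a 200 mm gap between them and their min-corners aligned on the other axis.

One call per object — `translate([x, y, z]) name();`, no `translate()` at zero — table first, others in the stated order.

table();
translate([265, 1, 766]) spool();
translate([0, -338, 0]) I_beam();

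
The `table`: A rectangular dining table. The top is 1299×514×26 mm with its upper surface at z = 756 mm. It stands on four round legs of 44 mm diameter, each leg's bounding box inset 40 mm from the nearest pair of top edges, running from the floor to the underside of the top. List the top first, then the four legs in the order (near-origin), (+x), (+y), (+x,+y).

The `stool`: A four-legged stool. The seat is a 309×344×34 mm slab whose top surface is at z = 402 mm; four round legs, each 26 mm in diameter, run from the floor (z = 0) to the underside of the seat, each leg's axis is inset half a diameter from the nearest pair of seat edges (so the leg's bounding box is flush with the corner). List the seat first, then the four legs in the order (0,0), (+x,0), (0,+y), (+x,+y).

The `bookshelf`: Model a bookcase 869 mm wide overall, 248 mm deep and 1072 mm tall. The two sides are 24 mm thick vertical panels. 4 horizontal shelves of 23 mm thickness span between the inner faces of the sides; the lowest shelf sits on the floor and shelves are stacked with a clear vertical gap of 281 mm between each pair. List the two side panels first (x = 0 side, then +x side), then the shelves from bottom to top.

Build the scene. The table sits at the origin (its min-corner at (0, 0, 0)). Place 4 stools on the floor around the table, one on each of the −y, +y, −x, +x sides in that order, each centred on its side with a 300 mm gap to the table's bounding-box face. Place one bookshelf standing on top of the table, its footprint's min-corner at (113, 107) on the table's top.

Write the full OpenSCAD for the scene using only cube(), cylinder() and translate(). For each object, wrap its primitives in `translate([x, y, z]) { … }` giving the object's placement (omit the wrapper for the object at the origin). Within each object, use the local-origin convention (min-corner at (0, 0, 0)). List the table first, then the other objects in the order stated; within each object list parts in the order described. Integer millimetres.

translate([0, 0, 730]) cube([1299, 514, 26]);
translate([62, 62, 0]) cylinder(h = 730, r = 22);
translate([1237, 62, 0]) cylinder(h = 730, r = 22);
translate([62, 452, 0]) cylinder(h = 730, r = 22);
translate([1237, 452, 0]) cylinder(h = 730, r = 22);
translate([495, -644, 0]) {
  translate([0, 0, 368]) cube([309, 344, 34]);
  translate([13, 13, 0]) cylinder(h = 368, r = 13);
  translate([296, 13, 0]) cylinder(h = 368, r = 13);
  translate([13, 331, 0]) cylinder(h = 368, r = 13);
  translate([296, 331, 0]) cylinder(h = 368, r = 13);
}
translate([495, 814, 0]) {
  translate([0, 0, 368]) cube([309, 344, 34]);
  translate([13, 13, 0]) cylinder(h = 368, r = 13);
  translate([296, 13, 0]) cylinder(h = 368, r = 13);
  translate([13, 331, 0]) cylinder(h = 368, r = 13);
  translate([296, 331, 0]) cylinder(h = 368, r = 13);
}
translate([-609, 85, 0]) {
  translate([0, 0, 368]) cube([309, 344, 34]);
  translate([13, 13, 0]) cylinder(h = 368, r = 13);
  translate([296, 13, 0]) cylinder(h = 368, r = 13);
  translate([13, 331, 0]) cylinder(h = 368, r = 13);
  translate([296, 331, 0]) cylinder(h = 368, r = 13);
}
translate([1599, 85, 0]) {
  translate([0, 0, 368]) cube([309, 344, 34]);
  translate([13, 13, 0]) cylinder(h = 368, r = 13);
  translate([296, 13, 0]) cylinder(h = 368, r = 13);
  translate([13, 331, 0]) cylinder(h = 368, r = 13);
  translate([296, 331, 0]) cylinder(h = 368, r = 13);
}
translate([113, 107, 756]) {
  cube([24, 248, 1072]);
  translate([845, 0, 0]) cube([24, 248, 1072]);
  translate([24, 0, 0]) cube([821, 248, 23]);
  translate([24, 0, 304]) cube([821, 248, 23]);
  translate([24, 0, 608]) cube([821, 248, 23]);
  translate([24, 0, 912]) cube([821, 248, 23]);
}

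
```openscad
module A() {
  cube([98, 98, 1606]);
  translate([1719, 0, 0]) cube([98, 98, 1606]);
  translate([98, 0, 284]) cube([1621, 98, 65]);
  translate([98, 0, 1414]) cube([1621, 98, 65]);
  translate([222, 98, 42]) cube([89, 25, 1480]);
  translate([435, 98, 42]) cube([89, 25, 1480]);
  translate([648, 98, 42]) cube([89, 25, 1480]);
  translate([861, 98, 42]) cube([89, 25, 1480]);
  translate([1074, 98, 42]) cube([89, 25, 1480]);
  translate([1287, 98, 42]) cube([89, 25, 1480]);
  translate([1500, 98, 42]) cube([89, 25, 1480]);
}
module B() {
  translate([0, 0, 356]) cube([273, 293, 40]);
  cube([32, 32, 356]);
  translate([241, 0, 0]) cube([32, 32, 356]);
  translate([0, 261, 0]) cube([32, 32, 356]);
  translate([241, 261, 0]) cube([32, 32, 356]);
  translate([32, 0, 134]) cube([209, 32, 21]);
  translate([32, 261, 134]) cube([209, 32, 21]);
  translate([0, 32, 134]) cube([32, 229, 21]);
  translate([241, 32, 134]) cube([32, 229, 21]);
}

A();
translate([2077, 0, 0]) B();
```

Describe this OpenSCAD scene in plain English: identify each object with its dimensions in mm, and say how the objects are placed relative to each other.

A is a fence section. Two 98×98 mm posts, 1606 mm tall, stand on the floor with a clear span of 1621 mm between their inner faces. Two horizontal rails of 98×65 mm section span the gap between the posts with their undersides at z = 284 mm and z = 1414 mm, flush with the posts' −y face. 7 pickets, each 89 mm wide, 25 mm thick and 1480 mm tall, are fixed to the +y face of the rails with their bottoms at z = 42 mm, evenly spaced across the span with equal gaps (rounded down to the nearest mm) at the −x end and between each pair — any rounding remainder accumulates at the +x end.

B is a four-legged stool. The seat is a 273×293×40 mm slab whose top surface is at z = 396 mm; four square legs, each 32×32 mm in cross-section, run from the floor (z = 0) to the underside of the seat, each flush with a corner of the seat. Four stretchers, 32 mm wide and 21 mm tall, connect adjacent legs with their undersides at z = 134 mm, each running between the inner faces of the legs it joins and aligned with the legs' outer faces on the other axis.

The stool is on the floor beside the fence section on its +x side.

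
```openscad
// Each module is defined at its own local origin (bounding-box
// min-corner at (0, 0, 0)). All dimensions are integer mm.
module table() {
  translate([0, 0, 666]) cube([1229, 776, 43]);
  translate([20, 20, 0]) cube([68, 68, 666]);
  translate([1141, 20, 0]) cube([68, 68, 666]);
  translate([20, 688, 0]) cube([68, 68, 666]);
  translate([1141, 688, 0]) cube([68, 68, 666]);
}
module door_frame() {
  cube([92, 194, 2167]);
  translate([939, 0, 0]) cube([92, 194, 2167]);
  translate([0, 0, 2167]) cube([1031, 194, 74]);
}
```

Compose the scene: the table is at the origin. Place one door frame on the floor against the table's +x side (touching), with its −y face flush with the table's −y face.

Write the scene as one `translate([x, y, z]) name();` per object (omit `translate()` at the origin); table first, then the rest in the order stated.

table();
translate([1229, 0, 0]) door_frame();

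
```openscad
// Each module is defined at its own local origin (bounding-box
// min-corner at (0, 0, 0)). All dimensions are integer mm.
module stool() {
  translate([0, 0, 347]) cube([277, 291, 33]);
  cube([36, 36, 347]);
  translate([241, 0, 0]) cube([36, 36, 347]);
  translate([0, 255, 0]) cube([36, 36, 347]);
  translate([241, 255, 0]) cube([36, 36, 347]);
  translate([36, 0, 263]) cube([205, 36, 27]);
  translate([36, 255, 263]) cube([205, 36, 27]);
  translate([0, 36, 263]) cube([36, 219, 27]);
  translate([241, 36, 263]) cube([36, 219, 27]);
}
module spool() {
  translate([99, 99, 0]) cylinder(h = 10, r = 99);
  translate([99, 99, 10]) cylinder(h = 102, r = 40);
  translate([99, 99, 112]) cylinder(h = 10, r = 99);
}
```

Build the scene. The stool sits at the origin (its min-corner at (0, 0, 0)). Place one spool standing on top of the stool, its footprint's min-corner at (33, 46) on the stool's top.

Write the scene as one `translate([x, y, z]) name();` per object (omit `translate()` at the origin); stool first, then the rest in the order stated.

stool();
translate([33, 46, 380]) spool();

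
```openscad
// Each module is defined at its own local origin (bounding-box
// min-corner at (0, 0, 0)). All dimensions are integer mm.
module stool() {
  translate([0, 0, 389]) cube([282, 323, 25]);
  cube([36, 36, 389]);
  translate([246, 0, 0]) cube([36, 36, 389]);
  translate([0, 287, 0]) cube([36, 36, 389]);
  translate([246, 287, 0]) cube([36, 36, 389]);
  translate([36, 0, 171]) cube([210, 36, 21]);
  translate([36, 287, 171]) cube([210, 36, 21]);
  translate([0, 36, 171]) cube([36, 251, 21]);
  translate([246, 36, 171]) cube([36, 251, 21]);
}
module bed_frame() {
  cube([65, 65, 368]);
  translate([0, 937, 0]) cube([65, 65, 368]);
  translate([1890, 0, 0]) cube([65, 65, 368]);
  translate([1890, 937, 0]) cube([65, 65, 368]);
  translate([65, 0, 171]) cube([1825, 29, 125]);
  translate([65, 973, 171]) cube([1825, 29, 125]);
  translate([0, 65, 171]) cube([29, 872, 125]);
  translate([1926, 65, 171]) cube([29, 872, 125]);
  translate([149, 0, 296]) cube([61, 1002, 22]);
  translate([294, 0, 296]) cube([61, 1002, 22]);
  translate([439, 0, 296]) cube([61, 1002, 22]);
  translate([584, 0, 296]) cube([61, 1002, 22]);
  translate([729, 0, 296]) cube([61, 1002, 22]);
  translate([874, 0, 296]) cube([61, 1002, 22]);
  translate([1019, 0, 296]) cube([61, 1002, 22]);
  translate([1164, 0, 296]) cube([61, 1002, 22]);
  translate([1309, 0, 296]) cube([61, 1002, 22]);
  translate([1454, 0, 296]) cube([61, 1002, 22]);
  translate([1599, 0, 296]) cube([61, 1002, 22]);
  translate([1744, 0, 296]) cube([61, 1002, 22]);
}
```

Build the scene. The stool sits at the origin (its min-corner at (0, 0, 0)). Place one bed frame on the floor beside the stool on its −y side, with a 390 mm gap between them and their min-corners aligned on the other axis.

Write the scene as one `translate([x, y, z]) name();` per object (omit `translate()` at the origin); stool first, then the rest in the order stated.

stool();
translate([0, -1392, 0]) bed_frame();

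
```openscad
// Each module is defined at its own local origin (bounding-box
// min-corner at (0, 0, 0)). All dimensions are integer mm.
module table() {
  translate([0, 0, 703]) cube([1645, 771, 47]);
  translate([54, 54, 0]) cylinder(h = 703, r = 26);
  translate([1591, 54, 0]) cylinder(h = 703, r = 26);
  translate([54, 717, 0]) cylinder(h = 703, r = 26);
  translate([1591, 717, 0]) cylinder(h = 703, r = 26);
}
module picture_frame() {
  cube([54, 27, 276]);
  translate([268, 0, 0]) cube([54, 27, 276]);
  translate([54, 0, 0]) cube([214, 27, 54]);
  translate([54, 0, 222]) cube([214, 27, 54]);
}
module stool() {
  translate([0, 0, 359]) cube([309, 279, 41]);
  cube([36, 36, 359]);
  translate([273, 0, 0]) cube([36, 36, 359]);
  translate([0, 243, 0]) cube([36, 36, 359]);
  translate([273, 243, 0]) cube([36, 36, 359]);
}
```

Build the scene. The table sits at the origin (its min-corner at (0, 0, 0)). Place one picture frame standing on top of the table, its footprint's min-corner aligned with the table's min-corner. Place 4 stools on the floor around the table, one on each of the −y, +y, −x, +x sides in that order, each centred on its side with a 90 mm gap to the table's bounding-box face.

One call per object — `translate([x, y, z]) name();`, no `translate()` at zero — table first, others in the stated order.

table();
translate([0, 0, 750]) picture_frame();
translate([668, -369, 0]) stool();
translate([668, 861, 0]) stool();
translate([-399, 246, 0]) stool();
translate([1735, 246, 0]) stool();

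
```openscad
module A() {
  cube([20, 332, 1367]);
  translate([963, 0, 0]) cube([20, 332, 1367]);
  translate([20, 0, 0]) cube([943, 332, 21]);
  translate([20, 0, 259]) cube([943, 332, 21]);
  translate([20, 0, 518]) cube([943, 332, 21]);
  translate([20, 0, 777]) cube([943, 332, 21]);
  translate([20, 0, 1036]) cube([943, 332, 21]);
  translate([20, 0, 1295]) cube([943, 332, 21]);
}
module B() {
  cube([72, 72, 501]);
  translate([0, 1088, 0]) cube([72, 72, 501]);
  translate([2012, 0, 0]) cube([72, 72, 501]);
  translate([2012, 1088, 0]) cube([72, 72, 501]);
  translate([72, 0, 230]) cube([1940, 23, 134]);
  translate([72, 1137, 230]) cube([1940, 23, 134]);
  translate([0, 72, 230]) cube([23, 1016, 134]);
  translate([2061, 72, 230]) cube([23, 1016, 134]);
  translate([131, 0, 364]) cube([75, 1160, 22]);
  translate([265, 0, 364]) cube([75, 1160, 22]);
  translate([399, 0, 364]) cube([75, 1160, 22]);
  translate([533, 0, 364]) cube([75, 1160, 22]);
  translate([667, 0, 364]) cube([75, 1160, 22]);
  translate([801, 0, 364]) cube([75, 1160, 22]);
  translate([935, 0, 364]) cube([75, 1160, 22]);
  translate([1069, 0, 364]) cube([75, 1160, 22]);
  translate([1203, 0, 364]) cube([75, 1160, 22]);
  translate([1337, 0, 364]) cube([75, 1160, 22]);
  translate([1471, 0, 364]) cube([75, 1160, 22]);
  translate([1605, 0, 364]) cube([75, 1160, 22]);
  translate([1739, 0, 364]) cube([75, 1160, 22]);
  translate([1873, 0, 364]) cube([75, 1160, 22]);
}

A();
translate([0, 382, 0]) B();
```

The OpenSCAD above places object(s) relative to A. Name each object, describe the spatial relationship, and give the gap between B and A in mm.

A is a bookshelf. B is a bed frame. The bed frame is on the floor beside the bookshelf on its +y side. The gap between the bed frame and the bookshelf is 50 mm.

The bed frame's nearest face is 50 mm from the bookshelf's +y face.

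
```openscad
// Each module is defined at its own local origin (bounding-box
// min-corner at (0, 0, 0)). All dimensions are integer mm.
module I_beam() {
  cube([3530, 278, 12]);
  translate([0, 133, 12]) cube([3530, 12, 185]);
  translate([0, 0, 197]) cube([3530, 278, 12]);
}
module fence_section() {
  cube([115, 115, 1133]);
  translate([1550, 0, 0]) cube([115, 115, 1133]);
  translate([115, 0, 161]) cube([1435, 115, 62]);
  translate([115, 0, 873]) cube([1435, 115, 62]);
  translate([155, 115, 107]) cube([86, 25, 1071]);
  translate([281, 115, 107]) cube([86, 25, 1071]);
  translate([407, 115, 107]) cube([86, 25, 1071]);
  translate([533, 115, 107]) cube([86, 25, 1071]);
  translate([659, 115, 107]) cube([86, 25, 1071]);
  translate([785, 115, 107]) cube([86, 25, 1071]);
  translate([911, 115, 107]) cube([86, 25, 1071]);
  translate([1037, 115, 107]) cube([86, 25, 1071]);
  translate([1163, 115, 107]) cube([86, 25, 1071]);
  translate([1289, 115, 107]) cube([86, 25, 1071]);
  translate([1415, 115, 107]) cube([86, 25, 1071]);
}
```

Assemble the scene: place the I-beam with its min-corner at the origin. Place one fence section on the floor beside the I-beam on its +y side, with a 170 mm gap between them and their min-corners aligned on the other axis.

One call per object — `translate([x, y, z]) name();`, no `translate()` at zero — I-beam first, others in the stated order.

I_beam();
translate([0, 448, 0]) fence_section();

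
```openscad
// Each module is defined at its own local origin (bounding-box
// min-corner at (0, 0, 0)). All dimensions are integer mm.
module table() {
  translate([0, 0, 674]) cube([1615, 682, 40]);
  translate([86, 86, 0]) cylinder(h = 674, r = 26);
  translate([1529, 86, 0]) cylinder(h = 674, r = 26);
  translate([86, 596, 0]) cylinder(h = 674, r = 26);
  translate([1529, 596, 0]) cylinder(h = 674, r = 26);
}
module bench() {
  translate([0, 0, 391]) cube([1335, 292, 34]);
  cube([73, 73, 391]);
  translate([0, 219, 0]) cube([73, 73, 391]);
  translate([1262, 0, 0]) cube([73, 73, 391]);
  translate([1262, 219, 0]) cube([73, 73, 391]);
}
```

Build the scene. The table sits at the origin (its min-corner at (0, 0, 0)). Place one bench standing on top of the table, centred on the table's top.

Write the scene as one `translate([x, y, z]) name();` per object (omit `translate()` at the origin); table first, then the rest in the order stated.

table();
translate([140, 195, 714]) bench();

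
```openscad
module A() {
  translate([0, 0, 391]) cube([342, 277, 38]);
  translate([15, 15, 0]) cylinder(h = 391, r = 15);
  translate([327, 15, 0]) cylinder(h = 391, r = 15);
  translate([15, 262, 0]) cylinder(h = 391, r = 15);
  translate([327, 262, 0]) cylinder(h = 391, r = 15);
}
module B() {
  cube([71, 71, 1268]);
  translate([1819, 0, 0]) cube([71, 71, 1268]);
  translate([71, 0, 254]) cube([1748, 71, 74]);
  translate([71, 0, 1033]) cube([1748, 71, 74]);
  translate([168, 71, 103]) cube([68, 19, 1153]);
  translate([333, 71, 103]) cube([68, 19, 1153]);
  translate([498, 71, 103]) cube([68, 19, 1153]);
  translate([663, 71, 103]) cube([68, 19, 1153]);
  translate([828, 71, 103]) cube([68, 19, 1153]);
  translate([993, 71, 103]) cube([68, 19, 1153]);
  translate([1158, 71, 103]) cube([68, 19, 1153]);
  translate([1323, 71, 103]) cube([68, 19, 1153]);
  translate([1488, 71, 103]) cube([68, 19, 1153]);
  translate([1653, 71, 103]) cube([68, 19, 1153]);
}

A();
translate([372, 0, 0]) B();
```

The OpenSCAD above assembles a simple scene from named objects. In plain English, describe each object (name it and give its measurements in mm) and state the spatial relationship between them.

A is a four-legged stool. The seat is 342×277 mm, 38 mm thick, top at z = 429 mm. It stands on four round legs, each 30 mm in diameter, from z = 0 to the seat underside, each leg's axis is inset half a diameter from the nearest pair of seat edges (so the leg's bounding box is flush with the corner).

B is a fence section. Two 71×71 mm posts, 1268 mm tall, stand on the floor with a clear span of 1748 mm between their inner faces. Two horizontal rails of 71×74 mm section span the gap between the posts with their undersides at z = 254 mm and z = 1033 mm, flush with the posts' −y face. 10 pickets, each 68 mm wide, 19 mm thick and 1153 mm tall, are fixed to the +y face of the rails with their bottoms at z = 103 mm, evenly spaced across the span with equal gaps (rounded down to the nearest mm) at the −x end and between each pair — any rounding remainder accumulates at the +x end.

The fence section is on the floor beside the stool on its +x side.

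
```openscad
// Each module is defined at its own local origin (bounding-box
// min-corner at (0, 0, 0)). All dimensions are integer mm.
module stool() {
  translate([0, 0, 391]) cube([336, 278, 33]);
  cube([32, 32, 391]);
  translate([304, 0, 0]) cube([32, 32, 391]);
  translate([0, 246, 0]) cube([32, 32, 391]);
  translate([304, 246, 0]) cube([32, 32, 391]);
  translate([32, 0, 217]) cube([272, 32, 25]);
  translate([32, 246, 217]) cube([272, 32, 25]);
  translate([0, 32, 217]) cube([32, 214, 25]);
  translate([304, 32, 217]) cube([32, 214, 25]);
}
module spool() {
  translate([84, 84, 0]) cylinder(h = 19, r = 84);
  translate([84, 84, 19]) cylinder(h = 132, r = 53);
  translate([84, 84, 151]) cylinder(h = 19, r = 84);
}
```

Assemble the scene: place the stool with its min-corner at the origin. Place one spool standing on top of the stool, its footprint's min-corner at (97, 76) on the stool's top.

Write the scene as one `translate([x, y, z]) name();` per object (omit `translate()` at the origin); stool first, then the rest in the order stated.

stool();
translate([97, 76, 424]) spool();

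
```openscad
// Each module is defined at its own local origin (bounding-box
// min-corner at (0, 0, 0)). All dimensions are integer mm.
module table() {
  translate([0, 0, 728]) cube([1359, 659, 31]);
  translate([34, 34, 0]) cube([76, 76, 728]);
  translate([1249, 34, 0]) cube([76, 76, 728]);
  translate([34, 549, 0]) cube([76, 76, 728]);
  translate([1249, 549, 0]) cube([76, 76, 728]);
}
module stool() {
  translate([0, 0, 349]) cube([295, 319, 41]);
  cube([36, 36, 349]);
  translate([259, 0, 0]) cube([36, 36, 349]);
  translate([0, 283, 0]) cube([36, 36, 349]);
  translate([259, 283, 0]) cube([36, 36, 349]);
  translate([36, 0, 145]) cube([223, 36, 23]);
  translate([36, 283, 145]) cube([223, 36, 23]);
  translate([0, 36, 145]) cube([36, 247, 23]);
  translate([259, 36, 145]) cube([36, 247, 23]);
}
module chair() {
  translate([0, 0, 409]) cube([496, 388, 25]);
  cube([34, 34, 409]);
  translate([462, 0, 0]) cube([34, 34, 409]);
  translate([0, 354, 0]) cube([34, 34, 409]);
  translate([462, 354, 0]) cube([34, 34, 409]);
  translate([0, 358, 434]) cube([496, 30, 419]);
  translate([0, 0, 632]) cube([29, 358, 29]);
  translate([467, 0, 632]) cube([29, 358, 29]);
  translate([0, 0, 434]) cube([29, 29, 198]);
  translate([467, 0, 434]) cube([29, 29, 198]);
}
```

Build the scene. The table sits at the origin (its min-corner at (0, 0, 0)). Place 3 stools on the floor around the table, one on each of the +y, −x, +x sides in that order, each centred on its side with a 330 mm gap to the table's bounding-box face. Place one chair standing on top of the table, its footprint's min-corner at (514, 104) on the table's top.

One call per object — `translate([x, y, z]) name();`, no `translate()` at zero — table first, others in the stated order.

table();
translate([532, 989, 0]) stool();
translate([-625, 170, 0]) stool();
translate([1689, 170, 0]) stool();
translate([514, 104, 759]) chair();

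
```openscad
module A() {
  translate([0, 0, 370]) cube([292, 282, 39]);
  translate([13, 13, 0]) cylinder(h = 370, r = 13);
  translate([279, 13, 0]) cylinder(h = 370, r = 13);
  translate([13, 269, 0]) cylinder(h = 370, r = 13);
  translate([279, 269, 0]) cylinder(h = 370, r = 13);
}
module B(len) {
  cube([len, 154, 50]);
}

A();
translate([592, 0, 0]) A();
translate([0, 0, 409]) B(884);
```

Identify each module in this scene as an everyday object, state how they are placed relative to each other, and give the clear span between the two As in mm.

A is a stool. B is a beam. A beam spans the tops of two stools. The clear span between the two stools is 300 mm.

Second stool starts at x = 592; first ends at x = 292; clear span = 592 − 292 = 300 mm.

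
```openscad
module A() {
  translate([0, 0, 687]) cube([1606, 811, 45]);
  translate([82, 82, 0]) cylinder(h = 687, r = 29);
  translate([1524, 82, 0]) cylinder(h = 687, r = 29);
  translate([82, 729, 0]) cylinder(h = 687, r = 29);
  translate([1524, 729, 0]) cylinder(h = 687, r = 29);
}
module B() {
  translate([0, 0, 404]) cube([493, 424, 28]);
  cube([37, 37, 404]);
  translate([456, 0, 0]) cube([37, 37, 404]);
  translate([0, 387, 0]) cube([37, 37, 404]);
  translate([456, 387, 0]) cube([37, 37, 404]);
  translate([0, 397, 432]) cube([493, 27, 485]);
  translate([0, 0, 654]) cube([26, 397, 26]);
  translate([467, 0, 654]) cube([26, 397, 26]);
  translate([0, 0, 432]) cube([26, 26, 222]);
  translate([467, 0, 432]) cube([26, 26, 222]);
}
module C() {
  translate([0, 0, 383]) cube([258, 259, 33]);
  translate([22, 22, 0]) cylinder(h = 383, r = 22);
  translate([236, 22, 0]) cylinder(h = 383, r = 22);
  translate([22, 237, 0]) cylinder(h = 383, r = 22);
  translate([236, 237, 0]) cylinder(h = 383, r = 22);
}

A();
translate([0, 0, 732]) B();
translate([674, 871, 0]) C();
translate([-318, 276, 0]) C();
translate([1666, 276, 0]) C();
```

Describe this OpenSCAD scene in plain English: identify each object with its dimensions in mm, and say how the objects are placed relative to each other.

A is a table: top 1606 mm (x) × 811 mm (y), 45 mm thick, upper face at z = 732 mm, on four round legs of 58 mm diameter, each leg's bounding box inset 53 mm from the nearest pair of top edges, running from z = 0 to the bottom of the top.

B is a chair: 493×424 mm seat, 28 mm thick, top at z = 432 mm, on four 37 mm square corner legs flush with the seat edges. A 27 mm thick backrest slab spans the full seat width, extending 485 mm above the seat top, its back face flush with the seat's +y edge. Two armrests of 26×26 mm section run along each side from the seat's front edge to the front of the backrest, top faces 248 mm above the seat top and outer faces flush with the seat's x-edges; a 26×26 mm post under the front of each armrest stands on the seat at the front corner.

C is a four-legged stool. The seat is a 258×259×33 mm slab whose top surface is at z = 416 mm; four round legs, each 44 mm in diameter, run from the floor (z = 0) to the underside of the seat, each leg's axis is inset half a diameter from the nearest pair of seat edges (so the leg's bounding box is flush with the corner).

The chair is on top of the table. Three stools sit around the table at the +y, −x, +x sides.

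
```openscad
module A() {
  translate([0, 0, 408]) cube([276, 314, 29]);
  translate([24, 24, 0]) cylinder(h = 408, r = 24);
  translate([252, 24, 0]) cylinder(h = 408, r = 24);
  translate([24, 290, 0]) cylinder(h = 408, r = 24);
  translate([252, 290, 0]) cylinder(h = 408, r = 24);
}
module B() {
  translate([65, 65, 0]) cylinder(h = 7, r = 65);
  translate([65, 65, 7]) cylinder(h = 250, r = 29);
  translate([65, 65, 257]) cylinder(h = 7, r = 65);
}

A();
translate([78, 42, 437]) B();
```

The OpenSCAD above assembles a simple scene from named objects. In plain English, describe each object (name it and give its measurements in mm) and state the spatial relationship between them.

A is a four-legged stool. The seat is a 276×314×29 mm slab whose top surface is at z = 437 mm; four round legs, each 48 mm in diameter, run from the floor (z = 0) to the underside of the seat, each leg's axis is inset half a diameter from the nearest pair of seat edges (so the leg's bounding box is flush with the corner).

B is a spool: two coaxial disc flanges of radius 65 mm and thickness 7 mm, joined by a core cylinder of radius 29 mm and height 250 mm. The lower flange rests on z = 0 and the three cylinders share a vertical axis.

The spool is on top of the stool.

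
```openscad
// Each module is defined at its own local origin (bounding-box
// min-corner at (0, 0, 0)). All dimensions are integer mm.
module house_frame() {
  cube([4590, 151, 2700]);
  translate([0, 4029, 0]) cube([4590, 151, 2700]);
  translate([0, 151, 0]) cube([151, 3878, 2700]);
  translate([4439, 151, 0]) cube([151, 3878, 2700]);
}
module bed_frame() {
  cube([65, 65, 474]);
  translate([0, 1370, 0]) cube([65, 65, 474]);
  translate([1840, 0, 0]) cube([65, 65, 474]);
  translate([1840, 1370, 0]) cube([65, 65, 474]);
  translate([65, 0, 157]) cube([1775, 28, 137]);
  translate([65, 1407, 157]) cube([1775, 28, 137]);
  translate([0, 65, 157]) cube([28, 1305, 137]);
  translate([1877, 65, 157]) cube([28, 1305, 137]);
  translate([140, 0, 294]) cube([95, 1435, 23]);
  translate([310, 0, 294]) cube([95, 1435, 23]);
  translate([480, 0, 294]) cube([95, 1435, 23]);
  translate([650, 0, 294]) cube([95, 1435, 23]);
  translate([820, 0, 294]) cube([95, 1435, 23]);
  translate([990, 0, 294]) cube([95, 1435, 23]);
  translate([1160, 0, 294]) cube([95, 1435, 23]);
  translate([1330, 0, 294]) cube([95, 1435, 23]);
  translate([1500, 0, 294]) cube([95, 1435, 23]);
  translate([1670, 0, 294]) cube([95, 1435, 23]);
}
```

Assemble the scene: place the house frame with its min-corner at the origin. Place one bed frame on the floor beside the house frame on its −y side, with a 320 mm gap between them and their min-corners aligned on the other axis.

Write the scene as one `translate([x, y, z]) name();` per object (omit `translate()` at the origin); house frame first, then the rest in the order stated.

house_frame();
translate([0, -1755, 0]) bed_frame();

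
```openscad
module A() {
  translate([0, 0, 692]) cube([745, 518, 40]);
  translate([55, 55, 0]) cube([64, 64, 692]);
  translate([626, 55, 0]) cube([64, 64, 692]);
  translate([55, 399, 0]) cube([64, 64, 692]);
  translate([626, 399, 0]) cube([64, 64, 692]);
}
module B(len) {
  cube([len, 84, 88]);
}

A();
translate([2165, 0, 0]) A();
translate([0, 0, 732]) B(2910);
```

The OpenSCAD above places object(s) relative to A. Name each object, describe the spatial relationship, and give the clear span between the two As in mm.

Second table starts at x = 2165; first ends at x = 745; clear span = 2165 − 745 = 1420 mm.

A is a table. B is a beam. A beam spans the tops of two tables. The clear span between the two tables is 1420 mm.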